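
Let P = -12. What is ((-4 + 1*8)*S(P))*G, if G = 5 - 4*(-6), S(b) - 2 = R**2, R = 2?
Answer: 696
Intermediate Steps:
S(b) = 6 (S(b) = 2 + 2**2 = 2 + 4 = 6)
G = 29 (G = 5 + 24 = 29)
((-4 + 1*8)*S(P))*G = ((-4 + 1*8)*6)*29 = ((-4 + 8)*6)*29 = (4*6)*29 = 24*29 = 696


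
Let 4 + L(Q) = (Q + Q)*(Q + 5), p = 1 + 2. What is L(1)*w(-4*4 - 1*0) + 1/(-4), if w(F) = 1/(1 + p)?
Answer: 7/4 ≈ 1.7500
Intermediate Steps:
p = 3
w(F) = ¼ (w(F) = 1/(1 + 3) = 1/4 = ¼)
L(Q) = -4 + 2*Q*(5 + Q) (L(Q) = -4 + (Q + Q)*(Q + 5) = -4 + (2*Q)*(5 + Q) = -4 + 2*Q*(5 + Q))
L(1)*w(-4*4 - 1*0) + 1/(-4) = (-4 + 2*1² + 10*1)*(¼) + 1/(-4) = (-4 + 2*1 + 10)*(¼) - ¼ = (-4 + 2 + 10)*(¼) - ¼ = 8*(¼) - ¼ = 2 - ¼ = 7/4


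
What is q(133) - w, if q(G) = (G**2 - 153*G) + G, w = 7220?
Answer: -9747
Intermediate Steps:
q(G) = G**2 - 152*G
q(133) - w = 133*(-152 + 133) - 1*7220 = 133*(-19) - 7220 = -2527 - 7220 = -9747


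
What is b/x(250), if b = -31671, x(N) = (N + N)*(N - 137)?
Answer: -31671/56500 ≈ -0.56055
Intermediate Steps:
x(N) = 2*N*(-137 + N) (x(N) = (2*N)*(-137 + N) = 2*N*(-137 + N))
b/x(250) = -31671*1/(500*(-137 + 250)) = -31671/(2*250*113) = -31671/56500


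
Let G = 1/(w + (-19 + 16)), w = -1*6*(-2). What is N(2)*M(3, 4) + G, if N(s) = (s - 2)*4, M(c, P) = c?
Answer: ⅑ ≈ 0.11111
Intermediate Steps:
N(s) = -8 + 4*s (N(s) = (-2 + s)*4 = -8 + 4*s)
w = 12 (w = -6*(-2) = 12)
G = ⅑ (G = 1/(12 + (-19 + 16)) = 1/(12 - 3) = 1/9 = ⅑ ≈ 0.11111)
N(2)*M(3, 4) + G = (-8 + 4*2)*3 + ⅑ = (-8 + 8)*3 + ⅑ = 0*3 + ⅑ = 0 + ⅑ = ⅑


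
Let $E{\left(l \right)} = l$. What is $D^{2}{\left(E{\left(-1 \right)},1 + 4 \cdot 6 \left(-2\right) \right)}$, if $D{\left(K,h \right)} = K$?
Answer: $1$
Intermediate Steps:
$D^{2}{\left(E{\left(-1 \right)},1 + 4 \cdot 6 \left(-2\right) \right)} = \left(-1\right)^{2} = 1$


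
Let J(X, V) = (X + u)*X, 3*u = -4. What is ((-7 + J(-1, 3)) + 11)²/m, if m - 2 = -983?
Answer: -361/8829 ≈ -0.040888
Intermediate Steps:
u = -4/3 (u = (⅓)*(-4) = -4/3 ≈ -1.3333)
m = -981 (m = 2 - 983 = -981)
J(X, V) = X*(-4/3 + X) (J(X, V) = (X - 4/3)*X = (-4/3 + X)*X = X*(-4/3 + X))
((-7 + J(-1, 3)) + 11)²/m = ((-7 + (⅓)*(-1)*(-4 + 3*(-1))) + 11)²/(-981) = ((-7 + (⅓)*(-1)*(-4 - 3)) + 11)²*(-1/981) = ((-7 + (⅓)*(-1)*(-7)) + 11)²*(-1/981) = ((-7 + 7/3) + 11)²*(-1/981) = (-14/3 + 11)²*(-1/981) = (19/3)²*(-1/981) = (361/9)*(-1/981) = -361/8829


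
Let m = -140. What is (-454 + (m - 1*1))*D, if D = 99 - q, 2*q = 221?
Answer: 13685/2 ≈ 6842.5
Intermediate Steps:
q = 221/2 (q = (½)*221 = 221/2 ≈ 110.50)
D = -23/2 (D = 99 - 1*221/2 = 99 - 221/2 = -23/2 ≈ -11.500)
(-454 + (m - 1*1))*D = (-454 + (-140 - 1*1))*(-23/2) = (-454 + (-140 - 1))*(-23/2) = (-454 - 141)*(-23/2) = -595*(-23/2) = 13685/2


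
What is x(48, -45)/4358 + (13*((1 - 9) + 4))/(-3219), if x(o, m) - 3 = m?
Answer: 45709/7014201 ≈ 0.0065166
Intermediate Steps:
x(o, m) = 3 + m
x(48, -45)/4358 + (13*((1 - 9) + 4))/(-3219) = (3 - 45)/4358 + (13*((1 - 9) + 4))/(-3219) = -42*1/4358 + (13*(-8 + 4))*(-1/3219) = -21/2179 + (13*(-4))*(-1/3219) = -21/2179 - 52*(-1/3219) = -21/2179 + 52/3219 = 45709/7014201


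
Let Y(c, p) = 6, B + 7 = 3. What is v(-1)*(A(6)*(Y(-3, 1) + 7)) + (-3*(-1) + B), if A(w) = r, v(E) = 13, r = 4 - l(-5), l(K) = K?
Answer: 1520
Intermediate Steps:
B = -4 (B = -7 + 3 = -4)
r = 9 (r = 4 - 1*(-5) = 4 + 5 = 9)
A(w) = 9
v(-1)*(A(6)*(Y(-3, 1) + 7)) + (-3*(-1) + B) = 13*(9*(6 + 7)) + (-3*(-1) - 4) = 13*(9*13) + (3 - 4) = 13*117 - 1 = 1521 - 1 = 1520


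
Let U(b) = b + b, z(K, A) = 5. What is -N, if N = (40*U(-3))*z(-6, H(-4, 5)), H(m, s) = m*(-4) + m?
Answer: 1200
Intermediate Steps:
H(m, s) = -3*m (H(m, s) = -4*m + m = -3*m)
U(b) = 2*b
N = -1200 (N = (40*(2*(-3)))*5 = (40*(-6))*5 = -240*5 = -1200)
-N = -1*(-1200) = 1200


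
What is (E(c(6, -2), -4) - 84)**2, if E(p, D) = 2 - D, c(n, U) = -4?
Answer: 6084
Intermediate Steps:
(E(c(6, -2), -4) - 84)**2 = ((2 - 1*(-4)) - 84)**2 = ((2 + 4) - 84)**2 = (6 - 84)**2 = (-78)**2 = 6084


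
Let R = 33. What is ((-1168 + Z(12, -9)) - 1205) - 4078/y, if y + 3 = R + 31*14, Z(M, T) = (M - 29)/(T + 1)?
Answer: -276041/116 ≈ -2379.7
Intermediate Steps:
Z(M, T) = (-29 + M)/(1 + T)
y = 464 (y = -3 + (33 + 31*14) = -3 + (33 + 434) = -3 + 467 = 464)
((-1168 + Z(12, -9)) - 1205) - 4078/y = ((-1168 + (-29 + 12)/(1 - 9)) - 1205) - 4078/464 = ((-1168 - 17/(-8)) - 1205) - 4078*1/464 = ((-1168 - ⅛*(-17)) - 1205) - 2039/232 = ((-1168 + 17/8) - 1205) - 2039/232 = (-9327/8 - 1205) - 2039/232 = -18967/8 - 2039/232 = -276041/116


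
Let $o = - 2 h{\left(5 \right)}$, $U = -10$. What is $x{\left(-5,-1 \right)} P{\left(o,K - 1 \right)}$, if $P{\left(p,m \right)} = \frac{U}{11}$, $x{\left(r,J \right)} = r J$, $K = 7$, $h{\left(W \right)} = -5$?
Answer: $- \frac{50}{11} \approx -4.5455$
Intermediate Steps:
$x{\left(r,J \right)} = J r$
$o = 10$ ($o = \left(-2\right) \left(-5\right) = 10$)
$P{\left(p,m \right)} = - \frac{10}{11}$
$x{\left(-5,-1 \right)} P{\left(o,K - 1 \right)} = \left(-1\right) \left(-5\right) \left(- \frac{10}{11}\right) = 5 \left(- \frac{10}{11}\right) = - \frac{50}{11}$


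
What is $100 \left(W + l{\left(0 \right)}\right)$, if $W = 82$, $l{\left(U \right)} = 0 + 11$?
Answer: $9300$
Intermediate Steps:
$l{\left(U \right)} = 11$
$100 \left(W + l{\left(0 \right)}\right) = 100 \left(82 + 11\right) = 100 \cdot 93 = 9300$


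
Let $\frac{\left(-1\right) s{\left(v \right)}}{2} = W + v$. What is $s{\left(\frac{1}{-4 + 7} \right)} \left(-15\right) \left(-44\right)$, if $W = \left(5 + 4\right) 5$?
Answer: $-59840$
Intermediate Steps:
$W = 45$ ($W = 9 \cdot 5 = 45$)
$s{\left(v \right)} = -90 - 2 v$ ($s{\left(v \right)} = - 2 \left(45 + v\right) = -90 - 2 v$)
$s{\left(\frac{1}{-4 + 7} \right)} \left(-15\right) \left(-44\right) = \left(-90 - \frac{2}{-4 + 7}\right) \left(-15\right) \left(-44\right) = \left(-90 - \frac{2}{3}\right) \left(-15\right) \left(-44\right) = \left(- \frac{272}{3}\right) \left(-15\right) \left(-44\right) = 1360 \left(-44\right) = -59840$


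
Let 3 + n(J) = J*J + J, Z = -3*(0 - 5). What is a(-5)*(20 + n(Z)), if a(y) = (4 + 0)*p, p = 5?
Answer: 5140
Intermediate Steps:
Z = 15 (Z = -3*(-5) = 15)
n(J) = -3 + J + J**2 (n(J) = -3 + (J*J + J) = -3 + (J**2 + J) = -3 + (J + J**2) = -3 + J + J**2)
a(y) = 20 (a(y) = (4 + 0)*5 = 4*5 = 20)
a(-5)*(20 + n(Z)) = 20*(20 + (-3 + 15 + 15**2)) = 20*(20 + (-3 + 15 + 225)) = 20*(20 + 237) = 20*257 = 5140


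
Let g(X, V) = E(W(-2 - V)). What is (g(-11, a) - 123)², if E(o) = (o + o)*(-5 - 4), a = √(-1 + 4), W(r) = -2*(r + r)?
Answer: 86841 + 38448*√3 ≈ 1.5344e+5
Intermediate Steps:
W(r) = -4*r
a = √3 ≈ 1.7320
E(o) = -18*o (E(o) = (2*o)*(-9) = -18*o)
g(X, V) = -144 - 72*V (g(X, V) = -(-72)*(-2 - V) = -18*(8 + 4*V) = -144 - 72*V)
(g(-11, a) - 123)² = ((-144 - 72*√3) - 123)² = (-267 - 72*√3)²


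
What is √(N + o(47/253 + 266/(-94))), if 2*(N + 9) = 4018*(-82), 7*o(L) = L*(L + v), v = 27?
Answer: I*√1141496552057603/83237 ≈ 405.9*I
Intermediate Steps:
o(L) = L*(27 + L)/7 (o(L) = (L*(L + 27))/7 = (L*(27 + L))/7 = L*(27 + L)/7)
N = -164747 (N = -9 + (4018*(-82))/2 = -9 + (½)*(-329476) = -9 - 164738 = -164747)
√(N + o(47/253 + 266/(-94))) = √(-164747 + (47/253 + 266/(-94))*(27 + (47/253 + 266/(-94)))/7) = √(-164747 + (47*(1/253) + 266*(-1/94))*(27 + (47*(1/253) + 266*(-1/94)))/7) = √(-164747 + (47/253 - 133/47)*(27 + (47/253 - 133/47))/7) = √(-164747 + (⅐)*(-31440/11891)*(27 - 31440/11891)) = √(-164747 + (⅐)*(-31440/11891)*(289617/11891)) = √(-164747 - 9105558480/989771167) = √(-163070936008229/989771167) = I*√1141496552057603/83237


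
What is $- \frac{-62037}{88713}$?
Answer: $\frac{6893}{9857} \approx 0.6993$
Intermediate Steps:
$- \frac{-62037}{88713} = \left(-1\right) \left(- \frac{6893}{9857}\right) = \frac{6893}{9857}$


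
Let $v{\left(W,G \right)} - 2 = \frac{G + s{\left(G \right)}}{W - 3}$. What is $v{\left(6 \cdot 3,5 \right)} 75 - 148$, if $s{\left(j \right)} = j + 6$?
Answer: $82$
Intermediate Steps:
$s{\left(j \right)} = 6 + j$
$v{\left(W,G \right)} = 2 + \frac{6 + 2 G}{-3 + W}$ ($v{\left(W,G \right)} = 2 + \frac{G + \left(6 + G\right)}{W - 3} = 2 + \frac{6 + 2 G}{-3 + W}$)
$v{\left(6 \cdot 3,5 \right)} 75 - 148 = \frac{2 \left(5 + 6 \cdot 3\right)}{-3 + 6 \cdot 3} \cdot 75 - 148 = \frac{2 \left(5 + 18\right)}{-3 + 18} \cdot 75 - 148 = 2 \cdot \frac{1}{15} \cdot 23 \cdot 75 - 148 = \frac{46}{15} \cdot 75 - 148 = 230 - 148 = 82$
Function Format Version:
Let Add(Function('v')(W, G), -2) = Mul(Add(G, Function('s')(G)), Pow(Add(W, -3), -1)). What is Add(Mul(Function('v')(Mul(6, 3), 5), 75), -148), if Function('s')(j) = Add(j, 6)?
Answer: 82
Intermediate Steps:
Function('s')(j) = Add(6, j)
Function('v')(W, G) = Add(2, Mul(Pow(Add(-3, W), -1), Add(6, Mul(2, G)))) (Function('v')(W, G) = Add(2, Mul(Add(G, Add(6, G)), Pow(Add(W, -3), -1))) = Add(2, Mul(Add(6, Mul(2, G)), Pow(Add(-3, W), -1))) = Add(2, Mul(Pow(Add(-3, W), -1), Add(6, Mul(2, G)))))
Add(Mul(Function('v')(Mul(6, 3), 5), 75), -148) = Add(Mul(Mul(2, Pow(Add(-3, Mul(6, 3)), -1), Add(5, Mul(6, 3))), 75), -148) = Add(Mul(Mul(2, Pow(Add(-3, 18), -1), Add(5, 18)), 75), -148) = Add(Mul(Mul(2, Pow(15, -1), 23), 75), -148) = Add(Mul(Mul(2, Rational(1, 15), 23), 75), -148) = Add(Mul(Rational(46, 15), 75), -148) = Add(230, -148) = 82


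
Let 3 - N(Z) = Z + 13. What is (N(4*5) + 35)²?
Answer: 25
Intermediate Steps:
N(Z) = -10 - Z (N(Z) = 3 - (Z + 13) = 3 - (13 + Z) = 3 + (-13 - Z) = -10 - Z)
(N(4*5) + 35)² = ((-10 - 4*5) + 35)² = ((-10 - 1*20) + 35)² = ((-10 - 20) + 35)² = (-30 + 35)² = 5² = 25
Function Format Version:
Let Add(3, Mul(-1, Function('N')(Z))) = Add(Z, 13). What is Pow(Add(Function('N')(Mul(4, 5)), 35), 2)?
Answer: 25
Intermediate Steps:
Function('N')(Z) = Add(-10, Mul(-1, Z)) (Function('N')(Z) = Add(3, Mul(-1, Add(Z, 13))) = Add(3, Mul(-1, Add(13, Z))) = Add(3, Add(-13, Mul(-1, Z))) = Add(-10, Mul(-1, Z)))
Pow(Add(Function('N')(Mul(4, 5)), 35), 2) = Pow(Add(Add(-10, Mul(-1, Mul(4, 5))), 35), 2) = Pow(Add(Add(-10, Mul(-1, 20)), 35), 2) = Pow(Add(Add(-10, -20), 35), 2) = Pow(Add(-30, 35), 2) = Pow(5, 2) = 25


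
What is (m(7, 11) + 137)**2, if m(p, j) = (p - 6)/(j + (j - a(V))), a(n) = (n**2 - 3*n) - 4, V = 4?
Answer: 9090225/484 ≈ 18781.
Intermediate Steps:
a(n) = -4 + n**2 - 3*n
m(p, j) = (-6 + p)/(2*j) (m(p, j) = (p - 6)/(j + (j - (-4 + 4**2 - 3*4))) = (-6 + p)/(j + (j - (-4 + 16 - 12))) = (-6 + p)/(j + (j - 1*0)) = (-6 + p)/(j + (j + 0)) = (-6 + p)/(j + j) = (-6 + p)/((2*j)) = (-6 + p)*(1/(2*j)) = (-6 + p)/(2*j))
(m(7, 11) + 137)**2 = ((1/2)*(-6 + 7)/11 + 137)**2 = ((1/2)*(1/11)*1 + 137)**2 = (1/22 + 137)**2 = (3015/22)**2 = 9090225/484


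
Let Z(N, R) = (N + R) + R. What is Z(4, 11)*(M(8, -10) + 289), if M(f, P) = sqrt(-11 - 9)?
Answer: 7514 + 52*I*sqrt(5) ≈ 7514.0 + 116.28*I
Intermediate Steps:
Z(N, R) = N + 2*R
M(f, P) = 2*I*sqrt(5) (M(f, P) = sqrt(-20) = 2*I*sqrt(5))
Z(4, 11)*(M(8, -10) + 289) = (4 + 2*11)*(2*I*sqrt(5) + 289) = (4 + 22)*(289 + 2*I*sqrt(5)) = 26*(289 + 2*I*sqrt(5)) = 7514 + 52*I*sqrt(5)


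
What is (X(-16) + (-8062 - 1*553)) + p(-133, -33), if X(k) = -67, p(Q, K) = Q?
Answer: -8815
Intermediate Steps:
(X(-16) + (-8062 - 1*553)) + p(-133, -33) = (-67 + (-8062 - 1*553)) - 133 = (-67 + (-8062 - 553)) - 133 = (-67 - 8615) - 133 = -8682 - 133 = -8815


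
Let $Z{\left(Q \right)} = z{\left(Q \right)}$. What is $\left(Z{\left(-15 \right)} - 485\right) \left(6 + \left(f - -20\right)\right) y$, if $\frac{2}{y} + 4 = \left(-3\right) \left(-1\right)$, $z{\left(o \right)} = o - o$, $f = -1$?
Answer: $24250$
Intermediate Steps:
$z{\left(o \right)} = 0$
$Z{\left(Q \right)} = 0$
$y = -2$ ($y = \frac{2}{-4 - -3} = \frac{2}{-4 + 3} = \frac{2}{-1} = 2 \left(-1\right) = -2$)
$\left(Z{\left(-15 \right)} - 485\right) \left(6 + \left(f - -20\right)\right) y = \left(0 - 485\right) \left(6 - -19\right) \left(-2\right) = - 485 \left(6 + \left(-1 + 20\right)\right) \left(-2\right) = - 485 \left(6 + 19\right) \left(-2\right) = - 485 \cdot 25 \left(-2\right) = \left(-485\right) \left(-50\right) = 24250$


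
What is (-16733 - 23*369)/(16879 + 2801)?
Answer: -1261/984 ≈ -1.2815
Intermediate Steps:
(-16733 - 23*369)/(16879 + 2801) = (-16733 - 8487)/19680 = -25220*1/19680 = -1261/984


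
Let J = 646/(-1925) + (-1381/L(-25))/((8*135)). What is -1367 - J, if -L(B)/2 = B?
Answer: -5682484303/4158000 ≈ -1366.6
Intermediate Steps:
L(B) = -2*B
J = -1501697/4158000 (J = 646/(-1925) + (-1381/((-2*(-25))))/((8*135)) = 646*(-1/1925) - 1381/50/1080 = -646/1925 - 1381*1/50*(1/1080) = -646/1925 - 1381/50*1/1080 = -646/1925 - 1381/54000 = -1501697/4158000 ≈ -0.36116)
-1367 - J = -1367 - 1*(-1501697/4158000) = -1367 + 1501697/4158000 = -5682484303/4158000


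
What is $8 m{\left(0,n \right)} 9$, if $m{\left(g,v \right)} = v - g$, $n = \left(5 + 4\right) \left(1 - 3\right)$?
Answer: $-1296$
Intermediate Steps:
$n = -18$ ($n = 9 \left(-2\right) = -18$)
$8 m{\left(0,n \right)} 9 = 8 \left(-18 - 0\right) 9 = 8 \left(-18 + 0\right) 9 = 8 \left(-18\right) 9 = \left(-144\right) 9 = -1296$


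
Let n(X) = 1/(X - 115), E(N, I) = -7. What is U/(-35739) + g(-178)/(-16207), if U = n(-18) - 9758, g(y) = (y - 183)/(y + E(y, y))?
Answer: 68237127874/250030818345 ≈ 0.27291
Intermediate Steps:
n(X) = 1/(-115 + X)
g(y) = (-183 + y)/(-7 + y) (g(y) = (y - 183)/(y - 7) = (-183 + y)/(-7 + y))
U = -1297815/133 (U = 1/(-115 - 18) - 9758 = 1/(-133) - 9758 = -1/133 - 9758 = -1297815/133 ≈ -9758.0)
U/(-35739) + g(-178)/(-16207) = -1297815/133/(-35739) + ((-183 - 178)/(-7 - 178))/(-16207) = -1297815/133*(-1/35739) + (-361/(-185))*(-1/16207) = 432605/1584429 - 1/185*(-361)*(-1/16207) = 432605/1584429 + (361/185)*(-1/16207) = 432605/1584429 - 19/157805 = 68237127874/250030818345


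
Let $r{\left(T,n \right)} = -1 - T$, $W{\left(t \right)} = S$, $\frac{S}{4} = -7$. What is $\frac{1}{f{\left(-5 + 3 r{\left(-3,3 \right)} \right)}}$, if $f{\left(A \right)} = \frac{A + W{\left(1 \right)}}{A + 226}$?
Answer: $- \frac{227}{27} \approx -8.4074$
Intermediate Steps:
$S = -28$ ($S = 4 \left(-7\right) = -28$)
$W{\left(t \right)} = -28$
$f{\left(A \right)} = \frac{-28 + A}{226 + A}$ ($f{\left(A \right)} = \frac{A - 28}{A + 226} = \frac{-28 + A}{226 + A}$)
$\frac{1}{f{\left(-5 + 3 r{\left(-3,3 \right)} \right)}} = \frac{1}{\frac{1}{226 - \left(5 - 3 \left(-1 - -3\right)\right)} \left(-28 - \left(5 - 3 \left(-1 - -3\right)\right)\right)} = \frac{1}{\frac{1}{226 - \left(5 - 3 \left(-1 + 3\right)\right)} \left(-28 - \left(5 - 3 \left(-1 + 3\right)\right)\right)} = \frac{1}{\frac{1}{226 + \left(-5 + 3 \cdot 2\right)} \left(-28 + \left(-5 + 3 \cdot 2\right)\right)} = \frac{1}{\frac{1}{226 + \left(-5 + 6\right)} \left(-28 + \left(-5 + 6\right)\right)} = \frac{1}{\frac{1}{226 + 1} \left(-28 + 1\right)} = \frac{1}{\frac{1}{227} \left(-27\right)} = \frac{1}{- \frac{27}{227}} = - \frac{227}{27}$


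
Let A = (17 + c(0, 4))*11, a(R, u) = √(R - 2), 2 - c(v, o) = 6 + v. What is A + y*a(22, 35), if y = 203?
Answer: 143 + 406*√5 ≈ 1050.8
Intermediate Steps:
c(v, o) = -4 - v (c(v, o) = 2 - (6 + v) = 2 + (-6 - v) = -4 - v)
a(R, u) = √(-2 + R)
A = 143 (A = (17 + (-4 - 1*0))*11 = (17 + (-4 + 0))*11 = (17 - 4)*11 = 13*11 = 143)
A + y*a(22, 35) = 143 + 203*√(-2 + 22) = 143 + 203*√20 = 143 + 203*(2*√5) = 143 + 406*√5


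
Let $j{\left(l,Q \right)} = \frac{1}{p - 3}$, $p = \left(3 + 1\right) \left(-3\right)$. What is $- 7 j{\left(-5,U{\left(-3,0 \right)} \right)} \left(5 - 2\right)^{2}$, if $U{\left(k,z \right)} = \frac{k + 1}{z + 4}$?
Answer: $\frac{21}{5} \approx 4.2$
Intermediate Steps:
$p = -12$ ($p = 4 \left(-3\right) = -12$)
$U{\left(k,z \right)} = \frac{1 + k}{4 + z}$
$j{\left(l,Q \right)} = - \frac{1}{15}$ ($j{\left(l,Q \right)} = \frac{1}{-12 - 3} = \frac{1}{-15} = - \frac{1}{15}$)
$- 7 j{\left(-5,U{\left(-3,0 \right)} \right)} \left(5 - 2\right)^{2} = \left(-7\right) \left(- \frac{1}{15}\right) \left(5 - 2\right)^{2} = \frac{7 \cdot 3^{2}}{15} = \frac{7}{15} \cdot 9 = \frac{21}{5}$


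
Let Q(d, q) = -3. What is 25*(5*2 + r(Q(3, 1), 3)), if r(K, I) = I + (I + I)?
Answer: 475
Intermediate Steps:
r(K, I) = 3*I (r(K, I) = I + 2*I = 3*I)
25*(5*2 + r(Q(3, 1), 3)) = 25*(5*2 + 3*3) = 25*(10 + 9) = 25*19 = 475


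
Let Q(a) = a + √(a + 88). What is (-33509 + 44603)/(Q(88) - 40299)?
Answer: -446100834/1616924345 - 44376*√11/1616924345 ≈ -0.27599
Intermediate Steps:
Q(a) = a + √(88 + a)
(-33509 + 44603)/(Q(88) - 40299) = (-33509 + 44603)/((88 + √(88 + 88)) - 40299) = 11094/((88 + √176) - 40299) = 11094/((88 + 4*√11) - 40299) = 11094/(-40211 + 4*√11)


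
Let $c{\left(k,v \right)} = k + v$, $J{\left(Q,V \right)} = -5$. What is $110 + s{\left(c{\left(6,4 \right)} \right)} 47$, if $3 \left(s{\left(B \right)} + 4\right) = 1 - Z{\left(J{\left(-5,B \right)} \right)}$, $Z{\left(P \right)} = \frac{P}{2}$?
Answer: $- \frac{139}{6} \approx -23.167$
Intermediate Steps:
$Z{\left(P \right)} = \frac{P}{2}$ ($Z{\left(P \right)} = P \frac{1}{2} = \frac{P}{2}$)
$s{\left(B \right)} = - \frac{17}{6}$ ($s{\left(B \right)} = -4 + \frac{1 - \frac{1}{2} \left(-5\right)}{3} = -4 + \frac{1 - - \frac{5}{2}}{3} = -4 + \frac{1 + \frac{5}{2}}{3} = -4 + \frac{1}{3} \cdot \frac{7}{2} = -4 + \frac{7}{6} = - \frac{17}{6}$)
$110 + s{\left(c{\left(6,4 \right)} \right)} 47 = 110 - \frac{799}{6} = - \frac{139}{6}$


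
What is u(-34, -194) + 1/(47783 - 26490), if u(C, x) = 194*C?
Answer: -140448627/21293 ≈ -6596.0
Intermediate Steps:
u(-34, -194) + 1/(47783 - 26490) = 194*(-34) + 1/(47783 - 26490) = -6596 + 1/21293 = -140448627/21293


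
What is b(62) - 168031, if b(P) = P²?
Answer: -164187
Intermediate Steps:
b(62) - 168031 = 62² - 168031 = 3844 - 168031 = -164187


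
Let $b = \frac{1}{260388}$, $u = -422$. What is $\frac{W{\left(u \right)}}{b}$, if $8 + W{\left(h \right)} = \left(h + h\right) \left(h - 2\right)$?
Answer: $93179325024$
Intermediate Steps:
$W{\left(h \right)} = -8 + 2 h \left(-2 + h\right)$ ($W{\left(h \right)} = -8 + \left(h + h\right) \left(h - 2\right) = -8 + 2 h \left(-2 + h\right)$)
$b = \frac{1}{260388} \approx 3.8404 \cdot 10^{-6}$
$\frac{W{\left(u \right)}}{b} = \left(-8 - -1688 + 2 \left(-422\right)^{2}\right) \frac{1}{\frac{1}{260388}} = \left(-8 + 1688 + 2 \cdot 178084\right) 260388 = \left(-8 + 1688 + 356168\right) 260388 = 357848 \cdot 260388 = 93179325024$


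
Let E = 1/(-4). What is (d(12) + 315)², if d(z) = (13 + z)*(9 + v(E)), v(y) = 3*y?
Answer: 4347225/16 ≈ 2.7170e+5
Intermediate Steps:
E = -¼ ≈ -0.25000
d(z) = 429/4 + 33*z/4 (d(z) = (13 + z)*(9 + 3*(-¼)) = (13 + z)*(9 - ¾) = (13 + z)*(33/4) = 429/4 + 33*z/4)
(d(12) + 315)² = ((429/4 + (33/4)*12) + 315)² = ((429/4 + 99) + 315)² = (825/4 + 315)² = (2085/4)² = 4347225/16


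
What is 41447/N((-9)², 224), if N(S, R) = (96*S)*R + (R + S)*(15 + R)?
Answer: 41447/1814719 ≈ 0.022839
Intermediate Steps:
N(S, R) = (15 + R)*(R + S) + 96*R*S (N(S, R) = 96*R*S + (15 + R)*(R + S) = (15 + R)*(R + S) + 96*R*S)
41447/N((-9)², 224) = 41447/(224² + 15*224 + 15*(-9)² + 97*224*(-9)²) = 41447/(50176 + 3360 + 15*81 + 97*224*81) = 41447/(50176 + 3360 + 1215 + 1759968) = 41447/1814719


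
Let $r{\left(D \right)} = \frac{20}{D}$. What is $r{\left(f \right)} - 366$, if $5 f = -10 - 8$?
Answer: $- \frac{3344}{9} \approx -371.56$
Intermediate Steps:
$f = - \frac{18}{5}$ ($f = \frac{-10 - 8}{5} = \frac{1}{5} \left(-18\right) = - \frac{18}{5} \approx -3.6$)
$r{\left(f \right)} - 366 = \frac{20}{- \frac{18}{5}} - 366 = 20 \left(- \frac{5}{18}\right) - 366 = - \frac{50}{9} - 366 = - \frac{3344}{9}$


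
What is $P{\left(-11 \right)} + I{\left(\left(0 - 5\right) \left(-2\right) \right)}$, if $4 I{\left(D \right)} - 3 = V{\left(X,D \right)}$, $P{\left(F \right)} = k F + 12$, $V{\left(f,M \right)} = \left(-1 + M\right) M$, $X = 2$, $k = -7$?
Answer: $\frac{449}{4} \approx 112.25$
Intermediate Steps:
$V{\left(f,M \right)} = M \left(-1 + M\right)$
$P{\left(F \right)} = 12 - 7 F$ ($P{\left(F \right)} = - 7 F + 12 = 12 - 7 F$)
$I{\left(D \right)} = \frac{3}{4} + \frac{D \left(-1 + D\right)}{4}$
$P{\left(-11 \right)} + I{\left(\left(0 - 5\right) \left(-2\right) \right)} = \left(12 - -77\right) + \left(\frac{3}{4} + \frac{\left(0 - 5\right) \left(-2\right) \left(-1 + \left(0 - 5\right) \left(-2\right)\right)}{4}\right) = \left(12 + 77\right) + \left(\frac{3}{4} + \frac{\left(-5\right) \left(-2\right) \left(-1 - -10\right)}{4}\right) = 89 + \left(\frac{3}{4} + \frac{1}{4} \cdot 10 \left(-1 + 10\right)\right) = 89 + \left(\frac{3}{4} + \frac{1}{4} \cdot 10 \cdot 9\right) = 89 + \left(\frac{3}{4} + \frac{45}{2}\right) = 89 + \frac{93}{4} = \frac{449}{4}$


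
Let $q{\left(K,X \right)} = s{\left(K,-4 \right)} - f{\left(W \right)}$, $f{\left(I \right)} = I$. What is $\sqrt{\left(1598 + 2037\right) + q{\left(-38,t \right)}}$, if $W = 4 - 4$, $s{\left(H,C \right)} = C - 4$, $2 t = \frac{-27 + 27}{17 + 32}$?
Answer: $3 \sqrt{403} \approx 60.225$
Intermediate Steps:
$t = 0$ ($t = \frac{\left(-27 + 27\right) \frac{1}{17 + 32}}{2} = \frac{0 \cdot \frac{1}{49}}{2} = \frac{1}{2} \cdot 0 = 0$)
$s{\left(H,C \right)} = -4 + C$
$W = 0$ ($W = 4 - 4 = 0$)
$q{\left(K,X \right)} = -8$ ($q{\left(K,X \right)} = \left(-4 - 4\right) - 0 = -8 + 0 = -8$)
$\sqrt{\left(1598 + 2037\right) + q{\left(-38,t \right)}} = \sqrt{\left(1598 + 2037\right) - 8} = \sqrt{3635 - 8} = \sqrt{3627} = 3 \sqrt{403}$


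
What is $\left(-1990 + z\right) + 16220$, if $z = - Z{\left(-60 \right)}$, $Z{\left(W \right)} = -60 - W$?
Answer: $14230$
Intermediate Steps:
$z = 0$ ($z = - (-60 - -60) = - (-60 + 60) = \left(-1\right) 0 = 0$)
$\left(-1990 + z\right) + 16220 = \left(-1990 + 0\right) + 16220 = -1990 + 16220 = 14230$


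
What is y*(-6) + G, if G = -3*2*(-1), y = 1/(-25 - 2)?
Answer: 56/9 ≈ 6.2222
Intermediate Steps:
y = -1/27 (y = 1/(-27) = -1/27 ≈ -0.037037)
G = 6 (G = -6*(-1) = 6)
y*(-6) + G = -1/27*(-6) + 6 = 2/9 + 6 = 56/9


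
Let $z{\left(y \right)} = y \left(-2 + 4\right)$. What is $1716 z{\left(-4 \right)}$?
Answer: $-13728$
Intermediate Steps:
$z{\left(y \right)} = 2 y$ ($z{\left(y \right)} = y 2 = 2 y$)
$1716 z{\left(-4 \right)} = 1716 \cdot 2 \left(-4\right) = 1716 \left(-8\right) = -13728$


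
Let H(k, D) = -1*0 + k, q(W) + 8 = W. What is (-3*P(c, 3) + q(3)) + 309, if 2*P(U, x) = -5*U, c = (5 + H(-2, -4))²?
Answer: 743/2 ≈ 371.50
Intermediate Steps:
q(W) = -8 + W
H(k, D) = k (H(k, D) = 0 + k = k)
c = 9 (c = (5 - 2)² = 3² = 9)
P(U, x) = -5*U/2 (P(U, x) = (-5*U)/2 = -5*U/2)
(-3*P(c, 3) + q(3)) + 309 = (-(-15)*9/2 + (-8 + 3)) + 309 = (-3*(-45/2) - 5) + 309 = (135/2 - 5) + 309 = 125/2 + 309 = 743/2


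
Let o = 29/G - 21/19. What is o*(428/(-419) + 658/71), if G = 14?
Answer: 31522849/3956617 ≈ 7.9671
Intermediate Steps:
o = 257/266 (o = 29/14 - 21/19 = 257/266 ≈ 0.96617)
o*(428/(-419) + 658/71) = 257*(428/(-419) + 658/71)/266 = 257*(428*(-1/419) + 658*(1/71))/266 = 257*(-428/419 + 658/71)/266 = (257/266)*(245314/29749) = 31522849/3956617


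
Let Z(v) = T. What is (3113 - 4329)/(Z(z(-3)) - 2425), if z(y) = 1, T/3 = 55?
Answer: 304/565 ≈ 0.53805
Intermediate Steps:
T = 165 (T = 3*55 = 165)
Z(v) = 165
(3113 - 4329)/(Z(z(-3)) - 2425) = (3113 - 4329)/(165 - 2425) = -1216/(-2260) = -1216*(-1/2260) = 304/565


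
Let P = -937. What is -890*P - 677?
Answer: 833253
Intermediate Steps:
-890*P - 677 = -890*(-937) - 677 = 833930 - 677 = 833253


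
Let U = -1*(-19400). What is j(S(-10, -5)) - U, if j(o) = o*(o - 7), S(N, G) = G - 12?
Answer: -18992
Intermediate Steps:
S(N, G) = -12 + G
j(o) = o*(-7 + o)
U = 19400
j(S(-10, -5)) - U = (-12 - 5)*(-7 + (-12 - 5)) - 1*19400 = -17*(-7 - 17) - 19400 = -17*(-24) - 19400 = 408 - 19400 = -18992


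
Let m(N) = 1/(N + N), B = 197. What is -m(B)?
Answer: -1/394 ≈ -0.0025381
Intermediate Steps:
m(N) = 1/(2*N)
-m(B) = -1/(2*197) = -1*1/394 = -1/394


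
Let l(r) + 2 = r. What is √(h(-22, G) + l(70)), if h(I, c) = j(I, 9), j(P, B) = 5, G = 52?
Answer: √73 ≈ 8.5440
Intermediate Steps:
h(I, c) = 5
l(r) = -2 + r
√(h(-22, G) + l(70)) = √(5 + (-2 + 70)) = √(5 + 68) = √73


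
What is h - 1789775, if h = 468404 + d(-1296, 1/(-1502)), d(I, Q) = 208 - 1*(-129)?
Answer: -1321034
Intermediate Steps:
d(I, Q) = 337 (d(I, Q) = 208 + 129 = 337)
h = 468741 (h = 468404 + 337 = 468741)
h - 1789775 = 468741 - 1789775 = -1321034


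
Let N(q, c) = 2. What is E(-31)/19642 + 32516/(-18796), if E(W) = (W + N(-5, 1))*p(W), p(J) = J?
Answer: -155445417/92297758 ≈ -1.6842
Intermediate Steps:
E(W) = W*(2 + W) (E(W) = (W + 2)*W = (2 + W)*W = W*(2 + W))
E(-31)/19642 + 32516/(-18796) = -31*(2 - 31)/19642 + 32516/(-18796) = -31*(-29)*(1/19642) + 32516*(-1/18796) = 899*(1/19642) - 8129/4699 = 899/19642 - 8129/4699 = -155445417/92297758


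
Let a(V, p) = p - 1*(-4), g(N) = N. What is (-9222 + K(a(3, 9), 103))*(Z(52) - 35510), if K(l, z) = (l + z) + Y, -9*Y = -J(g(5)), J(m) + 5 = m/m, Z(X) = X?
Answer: 2906066764/9 ≈ 3.2290e+8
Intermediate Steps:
a(V, p) = 4 + p (a(V, p) = p + 4 = 4 + p)
J(m) = -4 (J(m) = -5 + m/m = -5 + 1 = -4)
Y = -4/9 (Y = -(-1)*(-4)/9 = -⅑*4 = -4/9 ≈ -0.44444)
K(l, z) = -4/9 + l + z (K(l, z) = (l + z) - 4/9 = -4/9 + l + z)
(-9222 + K(a(3, 9), 103))*(Z(52) - 35510) = (-9222 + (-4/9 + (4 + 9) + 103))*(52 - 35510) = (-9222 + (-4/9 + 13 + 103))*(-35458) = (-9222 + 1040/9)*(-35458) = -81958/9*(-35458) = 2906066764/9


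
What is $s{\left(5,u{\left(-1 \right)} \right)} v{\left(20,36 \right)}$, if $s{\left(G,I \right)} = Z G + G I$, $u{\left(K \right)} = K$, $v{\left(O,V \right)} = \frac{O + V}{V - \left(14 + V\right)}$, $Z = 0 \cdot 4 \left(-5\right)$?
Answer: $20$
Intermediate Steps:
$Z = 0$ ($Z = 0 \left(-5\right) = 0$)
$v{\left(O,V \right)} = - \frac{O}{14} - \frac{V}{14}$ ($v{\left(O,V \right)} = \frac{O + V}{-14} = \left(O + V\right) \left(- \frac{1}{14}\right) = - \frac{O}{14} - \frac{V}{14}$)
$s{\left(G,I \right)} = G I$ ($s{\left(G,I \right)} = 0 G + G I = 0 + G I = G I$)
$s{\left(5,u{\left(-1 \right)} \right)} v{\left(20,36 \right)} = 5 \left(-1\right) \left(\left(- \frac{1}{14}\right) 20 - \frac{18}{7}\right) = - 5 \left(- \frac{10}{7} - \frac{18}{7}\right) = \left(-5\right) \left(-4\right) = 20$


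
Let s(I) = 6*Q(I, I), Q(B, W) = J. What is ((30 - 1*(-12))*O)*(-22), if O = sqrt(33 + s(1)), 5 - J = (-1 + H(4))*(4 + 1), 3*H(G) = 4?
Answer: -924*sqrt(53) ≈ -6726.8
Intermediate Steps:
H(G) = 4/3 (H(G) = (1/3)*4 = 4/3)
J = 10/3 (J = 5 - (-1 + 4/3)*(4 + 1) = 5 - 5/3 = 10/3 ≈ 3.3333)
Q(B, W) = 10/3
s(I) = 20 (s(I) = 6*(10/3) = 20)
O = sqrt(53) (O = sqrt(33 + 20) = sqrt(53) ≈ 7.2801)
((30 - 1*(-12))*O)*(-22) = ((30 - 1*(-12))*sqrt(53))*(-22) = ((30 + 12)*sqrt(53))*(-22) = (42*sqrt(53))*(-22) = -924*sqrt(53)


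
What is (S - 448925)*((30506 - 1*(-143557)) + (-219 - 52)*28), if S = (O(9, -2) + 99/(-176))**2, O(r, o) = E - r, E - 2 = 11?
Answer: -19131602493125/256 ≈ -7.4733e+10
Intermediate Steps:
E = 13 (E = 2 + 11 = 13)
O(r, o) = 13 - r
S = 3025/256 (S = ((13 - 1*9) + 99/(-176))**2 = ((13 - 9) + 99*(-1/176))**2 = (4 - 9/16)**2 = (55/16)**2 = 3025/256 ≈ 11.816)
(S - 448925)*((30506 - 1*(-143557)) + (-219 - 52)*28) = (3025/256 - 448925)*((30506 - 1*(-143557)) + (-219 - 52)*28) = -114921775*((30506 + 143557) - 271*28)/256 = -114921775*(174063 - 7588)/256 = -114921775/256*166475 = -19131602493125/256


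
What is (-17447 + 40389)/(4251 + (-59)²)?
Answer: 11471/3866 ≈ 2.9671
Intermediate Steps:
(-17447 + 40389)/(4251 + (-59)²) = 22942/(4251 + 3481) = 22942/7732 = 22942*(1/7732) = 11471/3866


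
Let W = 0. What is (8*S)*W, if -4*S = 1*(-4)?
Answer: 0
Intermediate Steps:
S = 1 (S = -(-4)/4 = -¼*(-4) = 1)
(8*S)*W = (8*1)*0 = 8*0 = 0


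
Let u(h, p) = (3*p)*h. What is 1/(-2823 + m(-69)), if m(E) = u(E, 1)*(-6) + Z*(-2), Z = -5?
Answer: -1/1571 ≈ -0.00063654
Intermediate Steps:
u(h, p) = 3*h*p
m(E) = 10 - 18*E (m(E) = (3*E*1)*(-6) - 5*(-2) = (3*E)*(-6) + 10 = -18*E + 10 = 10 - 18*E)
1/(-2823 + m(-69)) = 1/(-2823 + (10 - 18*(-69))) = 1/(-2823 + (10 + 1242)) = 1/(-2823 + 1252) = 1/(-1571) = -1/1571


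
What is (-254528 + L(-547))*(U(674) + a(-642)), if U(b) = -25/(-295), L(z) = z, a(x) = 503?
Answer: -7571136150/59 ≈ -1.2832e+8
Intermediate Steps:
U(b) = 5/59 (U(b) = -25*(-1/295) = 5/59)
(-254528 + L(-547))*(U(674) + a(-642)) = (-254528 - 547)*(5/59 + 503) = -255075*29682/59 = -7571136150/59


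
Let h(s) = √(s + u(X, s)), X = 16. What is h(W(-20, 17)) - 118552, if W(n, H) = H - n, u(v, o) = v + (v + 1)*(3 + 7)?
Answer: -118552 + √223 ≈ -1.1854e+5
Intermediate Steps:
u(v, o) = 10 + 11*v (u(v, o) = v + (1 + v)*10 = v + (10 + 10*v) = 10 + 11*v)
h(s) = √(186 + s) (h(s) = √(s + (10 + 11*16)) = √(s + (10 + 176)) = √(s + 186) = √(186 + s))
h(W(-20, 17)) - 118552 = √(186 + (17 - 1*(-20))) - 118552 = √(186 + (17 + 20)) - 118552 = √(186 + 37) - 118552 = √223 - 118552 = -118552 + √223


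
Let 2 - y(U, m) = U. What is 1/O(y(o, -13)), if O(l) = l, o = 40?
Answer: -1/38 ≈ -0.026316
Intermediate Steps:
y(U, m) = 2 - U
1/O(y(o, -13)) = 1/(2 - 1*40) = 1/(2 - 40) = 1/(-38) = -1/38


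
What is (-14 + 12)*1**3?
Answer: -2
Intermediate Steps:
(-14 + 12)*1**3 = -2*1 = -2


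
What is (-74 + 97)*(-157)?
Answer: -3611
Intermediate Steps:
(-74 + 97)*(-157) = 23*(-157) = -3611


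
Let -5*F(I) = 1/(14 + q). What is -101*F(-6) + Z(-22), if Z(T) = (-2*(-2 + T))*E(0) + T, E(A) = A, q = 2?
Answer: -1659/80 ≈ -20.737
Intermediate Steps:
Z(T) = T (Z(T) = -2*(-2 + T)*0 + T = (4 - 2*T)*0 + T = 0 + T = T)
F(I) = -1/80 (F(I) = -1/(5*(14 + 2)) = -1/5/16 = -1/5*1/16 = -1/80)
-101*F(-6) + Z(-22) = -101*(-1/80) - 22 = 101/80 - 22 = -1659/80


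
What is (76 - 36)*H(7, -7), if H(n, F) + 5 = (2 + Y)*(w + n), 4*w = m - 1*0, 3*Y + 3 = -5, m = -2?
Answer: -1120/3 ≈ -373.33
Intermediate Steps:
Y = -8/3 (Y = -1 + (1/3)*(-5) = -1 - 5/3 = -8/3 ≈ -2.6667)
w = -1/2 (w = (-2 - 1*0)/4 = (-2 + 0)/4 = (1/4)*(-2) = -1/2 ≈ -0.50000)
H(n, F) = -14/3 - 2*n/3 (H(n, F) = -5 + (2 - 8/3)*(-1/2 + n) = -5 - 2*(-1/2 + n)/3 = -5 + (1/3 - 2*n/3) = -14/3 - 2*n/3)
(76 - 36)*H(7, -7) = (76 - 36)*(-14/3 - 2/3*7) = 40*(-14/3 - 14/3) = 40*(-28/3) = -1120/3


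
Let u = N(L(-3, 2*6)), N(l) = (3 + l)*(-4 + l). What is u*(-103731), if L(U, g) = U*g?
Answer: -136924920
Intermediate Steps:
N(l) = (-4 + l)*(3 + l)
u = 1320 (u = -12 + (-6*6)² - (-3)*2*6 = -12 + (-3*12)² - (-3)*12 = -12 + (-36)² - 1*(-36) = -12 + 1296 + 36 = 1320)
u*(-103731) = 1320*(-103731) = -136924920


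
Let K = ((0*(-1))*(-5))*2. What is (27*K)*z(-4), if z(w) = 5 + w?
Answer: 0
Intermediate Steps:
K = 0 (K = (0*(-5))*2 = 0*2 = 0)
(27*K)*z(-4) = (27*0)*(5 - 4) = 0*1 = 0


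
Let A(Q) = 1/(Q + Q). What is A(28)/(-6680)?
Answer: -1/374080 ≈ -2.6732e-6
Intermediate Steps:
A(Q) = 1/(2*Q)
A(28)/(-6680) = ((½)/28)/(-6680) = ((½)*(1/28))*(-1/6680) = (1/56)*(-1/6680) = -1/374080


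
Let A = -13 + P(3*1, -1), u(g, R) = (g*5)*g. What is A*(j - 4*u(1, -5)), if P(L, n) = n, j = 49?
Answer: -406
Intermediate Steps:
u(g, R) = 5*g² (u(g, R) = (5*g)*g = 5*g²)
A = -14 (A = -13 - 1 = -14)
A*(j - 4*u(1, -5)) = -14*(49 - 20*1²) = -14*(49 - 20) = -14*29 = -406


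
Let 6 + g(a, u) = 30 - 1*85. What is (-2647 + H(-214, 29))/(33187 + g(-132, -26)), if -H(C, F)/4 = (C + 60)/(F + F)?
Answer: -25485/320218 ≈ -0.079586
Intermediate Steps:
H(C, F) = -2*(60 + C)/F (H(C, F) = -4*(C + 60)/(F + F) = -4*(60 + C)/(2*F) = -4*(60 + C)*1/(2*F) = -2*(60 + C)/F)
g(a, u) = -61 (g(a, u) = -6 + (30 - 1*85) = -6 + (30 - 85) = -6 - 55 = -61)
(-2647 + H(-214, 29))/(33187 + g(-132, -26)) = (-2647 + 2*(-60 - 1*(-214))/29)/(33187 - 61) = (-2647 + 2*(1/29)*(-60 + 214))/33126 = (-2647 + 2*(1/29)*154)*(1/33126) = (-2647 + 308/29)*(1/33126) = -76455/29*1/33126 = -25485/320218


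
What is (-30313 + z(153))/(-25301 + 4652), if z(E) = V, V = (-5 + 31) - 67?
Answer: 10118/6883 ≈ 1.4700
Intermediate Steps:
V = -41 (V = 26 - 67 = -41)
z(E) = -41
(-30313 + z(153))/(-25301 + 4652) = (-30313 - 41)/(-25301 + 4652) = -30354/(-20649) = -30354*(-1/20649) = 10118/6883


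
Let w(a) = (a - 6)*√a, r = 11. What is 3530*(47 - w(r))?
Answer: 165910 - 17650*√11 ≈ 1.0737e+5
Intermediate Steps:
w(a) = √a*(-6 + a) (w(a) = (-6 + a)*√a = √a*(-6 + a))
3530*(47 - w(r)) = 3530*(47 - √11*(-6 + 11)) = 3530*(47 - √11*5) = 3530*(47 - 5*√11) = 165910 - 17650*√11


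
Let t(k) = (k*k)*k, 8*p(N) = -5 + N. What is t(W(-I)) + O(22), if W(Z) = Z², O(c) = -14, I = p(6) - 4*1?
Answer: 883833665/262144 ≈ 3371.6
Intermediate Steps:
p(N) = -5/8 + N/8 (p(N) = (-5 + N)/8 = -5/8 + N/8)
I = -31/8 (I = (-5/8 + (⅛)*6) - 4*1 = (-5/8 + ¾) - 4 = ⅛ - 4 = -31/8 ≈ -3.8750)
t(k) = k³ (t(k) = k²*k = k³)
t(W(-I)) + O(22) = ((-1*(-31/8))²)³ - 14 = ((31/8)²)³ - 14 = (961/64)³ - 14 = 887503681/262144 - 14 = 883833665/262144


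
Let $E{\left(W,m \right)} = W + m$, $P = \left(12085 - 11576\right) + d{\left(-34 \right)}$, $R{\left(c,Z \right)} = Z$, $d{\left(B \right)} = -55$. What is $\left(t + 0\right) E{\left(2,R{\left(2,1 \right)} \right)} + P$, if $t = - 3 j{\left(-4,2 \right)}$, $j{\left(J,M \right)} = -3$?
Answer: $481$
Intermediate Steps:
$t = 9$ ($t = \left(-3\right) \left(-3\right) = 9$)
$P = 454$ ($P = \left(12085 - 11576\right) - 55 = 509 - 55 = 454$)
$\left(t + 0\right) E{\left(2,R{\left(2,1 \right)} \right)} + P = \left(9 + 0\right) \left(2 + 1\right) + 454 = 9 \cdot 3 + 454 = 27 + 454 = 481$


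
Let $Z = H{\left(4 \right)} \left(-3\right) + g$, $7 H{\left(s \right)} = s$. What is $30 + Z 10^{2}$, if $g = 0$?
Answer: $- \frac{990}{7} \approx -141.43$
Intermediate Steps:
$H{\left(s \right)} = \frac{s}{7}$
$Z = - \frac{12}{7}$ ($Z = \frac{1}{7} \cdot 4 \left(-3\right) + 0 = \frac{4}{7} \left(-3\right) + 0 = - \frac{12}{7} + 0 = - \frac{12}{7} \approx -1.7143$)
$30 + Z 10^{2} = 30 - \frac{12 \cdot 10^{2}}{7} = 30 - \frac{1200}{7} = - \frac{990}{7}$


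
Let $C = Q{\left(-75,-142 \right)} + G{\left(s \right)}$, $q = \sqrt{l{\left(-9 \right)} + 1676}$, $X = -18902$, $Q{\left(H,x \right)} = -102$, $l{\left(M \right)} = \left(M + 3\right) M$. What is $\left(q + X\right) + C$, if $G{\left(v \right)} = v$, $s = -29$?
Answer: $-19033 + \sqrt{1730} \approx -18991.0$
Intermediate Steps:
$l{\left(M \right)} = M \left(3 + M\right)$ ($l{\left(M \right)} = \left(3 + M\right) M = M \left(3 + M\right)$)
$q = \sqrt{1730}$ ($q = \sqrt{- 9 \left(3 - 9\right) + 1676} = \sqrt{\left(-9\right) \left(-6\right) + 1676} = \sqrt{54 + 1676} = \sqrt{1730} \approx 41.593$)
$C = -131$ ($C = -102 - 29 = -131$)
$\left(q + X\right) + C = \left(\sqrt{1730} - 18902\right) - 131 = \left(-18902 + \sqrt{1730}\right) - 131 = -19033 + \sqrt{1730}$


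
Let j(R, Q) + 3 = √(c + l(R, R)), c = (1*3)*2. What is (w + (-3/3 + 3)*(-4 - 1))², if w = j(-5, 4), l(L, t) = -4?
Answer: (-13 + √2)² ≈ 134.23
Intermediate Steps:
c = 6 (c = 3*2 = 6)
j(R, Q) = -3 + √2 (j(R, Q) = -3 + √(6 - 4) = -3 + √2)
w = -3 + √2 ≈ -1.5858
(w + (-3/3 + 3)*(-4 - 1))² = ((-3 + √2) + (-3/3 + 3)*(-4 - 1))² = ((-3 + √2) + (-3*⅓ + 3)*(-5))² = ((-3 + √2) + (-1 + 3)*(-5))² = ((-3 + √2) + 2*(-5))² = ((-3 + √2) - 10)² = (-13 + √2)²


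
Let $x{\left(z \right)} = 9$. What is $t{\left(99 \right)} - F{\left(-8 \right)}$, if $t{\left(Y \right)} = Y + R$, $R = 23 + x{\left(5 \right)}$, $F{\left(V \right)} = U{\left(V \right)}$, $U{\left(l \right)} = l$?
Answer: $139$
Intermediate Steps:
$F{\left(V \right)} = V$
$R = 32$ ($R = 23 + 9 = 32$)
$t{\left(Y \right)} = 32 + Y$ ($t{\left(Y \right)} = Y + 32 = 32 + Y$)
$t{\left(99 \right)} - F{\left(-8 \right)} = \left(32 + 99\right) - -8 = 131 + 8 = 139$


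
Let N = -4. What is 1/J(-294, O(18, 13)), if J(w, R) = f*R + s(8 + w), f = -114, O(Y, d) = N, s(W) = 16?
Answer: 1/472 ≈ 0.0021186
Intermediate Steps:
O(Y, d) = -4
J(w, R) = 16 - 114*R (J(w, R) = -114*R + 16 = 16 - 114*R)
1/J(-294, O(18, 13)) = 1/(16 - 114*(-4)) = 1/(16 + 456) = 1/472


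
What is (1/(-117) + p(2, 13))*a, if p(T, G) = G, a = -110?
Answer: -167200/117 ≈ -1429.1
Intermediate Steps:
(1/(-117) + p(2, 13))*a = (1/(-117) + 13)*(-110) = (-1/117 + 13)*(-110) = (1520/117)*(-110) = -167200/117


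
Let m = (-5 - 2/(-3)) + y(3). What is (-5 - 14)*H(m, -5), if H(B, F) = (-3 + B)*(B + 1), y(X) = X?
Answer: -247/9 ≈ -27.444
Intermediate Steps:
m = -4/3 (m = (-5 - 2/(-3)) + 3 = (-5 - 2*(-⅓)) + 3 = (-5 + ⅔) + 3 = -13/3 + 3 = -4/3 ≈ -1.3333)
H(B, F) = (1 + B)*(-3 + B) (H(B, F) = (-3 + B)*(1 + B) = (1 + B)*(-3 + B))
(-5 - 14)*H(m, -5) = (-5 - 14)*(-3 + (-4/3)² - 2*(-4/3)) = -19*(-3 + 16/9 + 8/3) = -19*13/9 = -247/9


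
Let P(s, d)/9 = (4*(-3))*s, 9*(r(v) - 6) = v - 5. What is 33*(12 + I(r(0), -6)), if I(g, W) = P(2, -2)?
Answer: -6732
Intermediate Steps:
r(v) = 49/9 + v/9 (r(v) = 6 + (v - 5)/9 = 6 + (-5 + v)/9 = 6 + (-5/9 + v/9) = 49/9 + v/9)
P(s, d) = -108*s (P(s, d) = 9*((4*(-3))*s) = 9*(-12*s) = -108*s)
I(g, W) = -216 (I(g, W) = -108*2 = -216)
33*(12 + I(r(0), -6)) = 33*(12 - 216) = 33*(-204) = -6732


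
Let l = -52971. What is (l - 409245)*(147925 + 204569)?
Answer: -162928366704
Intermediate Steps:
(l - 409245)*(147925 + 204569) = (-52971 - 409245)*(147925 + 204569) = -462216*352494 = -162928366704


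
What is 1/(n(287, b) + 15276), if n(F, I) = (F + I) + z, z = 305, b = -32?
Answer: 1/15836 ≈ 6.3147e-5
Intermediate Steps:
n(F, I) = 305 + F + I (n(F, I) = (F + I) + 305 = 305 + F + I)
1/(n(287, b) + 15276) = 1/((305 + 287 - 32) + 15276) = 1/(560 + 15276) = 1/15836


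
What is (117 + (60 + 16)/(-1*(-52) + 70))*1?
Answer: 7175/61 ≈ 117.62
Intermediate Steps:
(117 + (60 + 16)/(-1*(-52) + 70))*1 = (117 + 76/(52 + 70))*1 = (117 + 76/122)*1 = (117 + 76*(1/122))*1 = (117 + 38/61)*1 = (7175/61)*1 = 7175/61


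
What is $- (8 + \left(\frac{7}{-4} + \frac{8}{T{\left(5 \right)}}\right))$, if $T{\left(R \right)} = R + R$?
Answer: $- \frac{141}{20} \approx -7.05$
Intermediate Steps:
$T{\left(R \right)} = 2 R$
$- (8 + \left(\frac{7}{-4} + \frac{8}{T{\left(5 \right)}}\right)) = - (8 + \left(\frac{7}{-4} + \frac{8}{2 \cdot 5}\right)) = - (8 + \left(7 \left(- \frac{1}{4}\right) + \frac{8}{10}\right)) = - (8 + \left(- \frac{7}{4} + 8 \cdot \frac{1}{10}\right)) = - (8 + \left(- \frac{7}{4} + \frac{4}{5}\right)) = - (8 - \frac{19}{20}) = \left(-1\right) \frac{141}{20} = - \frac{141}{20}$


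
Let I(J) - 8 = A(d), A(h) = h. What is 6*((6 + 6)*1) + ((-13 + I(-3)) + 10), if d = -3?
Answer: 74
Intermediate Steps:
I(J) = 5 (I(J) = 8 - 3 = 5)
6*((6 + 6)*1) + ((-13 + I(-3)) + 10) = 6*((6 + 6)*1) + ((-13 + 5) + 10) = 6*(12*1) + (-8 + 10) = 6*12 + 2 = 72 + 2 = 74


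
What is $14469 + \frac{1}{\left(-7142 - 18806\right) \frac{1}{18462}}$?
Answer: $\frac{187711575}{12974} \approx 14468.0$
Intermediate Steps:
$14469 + \frac{1}{\left(-7142 - 18806\right) \frac{1}{18462}} = 14469 + \frac{\frac{1}{\frac{1}{18462}}}{-25948} = 14469 - \frac{9231}{12974} = \frac{187711575}{12974}$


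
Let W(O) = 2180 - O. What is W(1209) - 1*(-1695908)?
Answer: 1696879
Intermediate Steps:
W(1209) - 1*(-1695908) = (2180 - 1*1209) - 1*(-1695908) = (2180 - 1209) + 1695908 = 971 + 1695908 = 1696879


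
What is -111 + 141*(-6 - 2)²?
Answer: 8913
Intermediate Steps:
-111 + 141*(-6 - 2)² = -111 + 141*(-8)² = -111 + 141*64 = -111 + 9024 = 8913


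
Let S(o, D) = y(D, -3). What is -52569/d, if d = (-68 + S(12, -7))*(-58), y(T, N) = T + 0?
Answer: -17523/1450 ≈ -12.085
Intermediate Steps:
y(T, N) = T
S(o, D) = D
d = 4350 (d = (-68 - 7)*(-58) = -75*(-58) = 4350)
-52569/d = -52569/4350 = -52569*1/4350 = -17523/1450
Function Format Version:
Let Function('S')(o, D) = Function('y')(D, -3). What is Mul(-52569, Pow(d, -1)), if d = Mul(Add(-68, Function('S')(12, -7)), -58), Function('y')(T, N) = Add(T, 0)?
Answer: Rational(-17523, 1450) ≈ -12.085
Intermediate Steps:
Function('y')(T, N) = T
Function('S')(o, D) = D
d = 4350 (d = Mul(Add(-68, -7), -58) = Mul(-75, -58) = 4350)
Mul(-52569, Pow(d, -1)) = Mul(-52569, Pow(4350, -1)) = Mul(-52569, Rational(1, 4350)) = Rational(-17523, 1450)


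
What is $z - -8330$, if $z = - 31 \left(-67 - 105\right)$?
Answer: $13662$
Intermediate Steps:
$z = 5332$ ($z = \left(-31\right) \left(-172\right) = 5332$)
$z - -8330 = 5332 - -8330 = 5332 + 8330 = 13662$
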